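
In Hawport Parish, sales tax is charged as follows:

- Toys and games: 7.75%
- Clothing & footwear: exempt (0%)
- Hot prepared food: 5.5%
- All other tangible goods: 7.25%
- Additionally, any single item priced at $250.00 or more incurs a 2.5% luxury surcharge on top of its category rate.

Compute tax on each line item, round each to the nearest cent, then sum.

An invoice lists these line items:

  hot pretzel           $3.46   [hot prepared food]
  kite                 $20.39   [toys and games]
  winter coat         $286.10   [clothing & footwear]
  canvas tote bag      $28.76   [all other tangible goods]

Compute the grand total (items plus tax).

Hot pretzel $3.46: hot prepared food → 5.5% → $0.19
Kite $20.39: toys and games → 7.75% → $1.58
Winter coat $286.10: clothing & footwear → 0% + 2.5% surcharge = 2.5% → $7.15
Canvas tote bag $28.76: all other tangible goods → 7.25% → $2.09
Subtotal = $338.71; tax = $11.01; total due = $349.72

$349.72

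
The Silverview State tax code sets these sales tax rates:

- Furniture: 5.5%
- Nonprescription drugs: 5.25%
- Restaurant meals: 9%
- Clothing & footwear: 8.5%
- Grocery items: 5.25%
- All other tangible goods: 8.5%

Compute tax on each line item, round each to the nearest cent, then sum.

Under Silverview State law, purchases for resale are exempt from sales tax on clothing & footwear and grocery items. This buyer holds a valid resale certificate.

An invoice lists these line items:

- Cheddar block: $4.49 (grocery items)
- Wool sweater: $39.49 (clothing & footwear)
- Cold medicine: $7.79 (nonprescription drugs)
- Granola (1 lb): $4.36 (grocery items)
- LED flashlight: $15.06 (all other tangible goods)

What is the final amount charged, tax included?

$72.88

Cheddar block $4.49: grocery items, buyer-exempt → 0% → $0.00
Wool sweater $39.49: clothing & footwear, buyer-exempt → 0% → $0.00
Cold medicine $7.79: nonprescription drugs → 5.25% → $0.41
Granola (1 lb) $4.36: grocery items, buyer-exempt → 0% → $0.00
LED flashlight $15.06: all other tangible goods → 8.5% → $1.28
Subtotal = $71.19; tax = $1.69; total due = $72.88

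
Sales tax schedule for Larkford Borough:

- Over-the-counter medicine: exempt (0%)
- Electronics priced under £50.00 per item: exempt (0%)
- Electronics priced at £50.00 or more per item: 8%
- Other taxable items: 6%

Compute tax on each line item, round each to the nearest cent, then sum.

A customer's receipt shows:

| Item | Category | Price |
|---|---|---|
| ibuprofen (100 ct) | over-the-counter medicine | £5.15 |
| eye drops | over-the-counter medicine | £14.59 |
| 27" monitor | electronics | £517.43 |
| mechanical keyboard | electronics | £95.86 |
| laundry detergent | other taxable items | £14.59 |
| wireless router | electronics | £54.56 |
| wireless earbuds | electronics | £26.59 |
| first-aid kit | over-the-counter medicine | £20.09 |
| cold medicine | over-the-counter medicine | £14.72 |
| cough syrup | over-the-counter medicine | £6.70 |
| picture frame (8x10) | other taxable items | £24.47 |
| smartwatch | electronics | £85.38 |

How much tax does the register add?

£62.60

Ibuprofen (100 ct) £5.15: over-the-counter medicine → 0% → £0.00
Eye drops £14.59: over-the-counter medicine → 0% → £0.00
27" monitor £517.43: electronics, £50.00 or more → 8% → £41.39
Mechanical keyboard £95.86: electronics, £50.00 or more → 8% → £7.67
Laundry detergent £14.59: other taxable items → 6% → £0.88
Wireless router £54.56: electronics, £50.00 or more → 8% → £4.36
Wireless earbuds £26.59: electronics, under £50.00 → 0% → £0.00
First-aid kit £20.09: over-the-counter medicine → 0% → £0.00
Cold medicine £14.72: over-the-counter medicine → 0% → £0.00
Cough syrup £6.70: over-the-counter medicine → 0% → £0.00
Picture frame (8x10) £24.47: other taxable items → 6% → £1.47
Smartwatch £85.38: electronics, £50.00 or more → 8% → £6.83
Total tax = £41.39 + £7.67 + £0.88 + £4.36 + £1.47 + £6.83 = £62.60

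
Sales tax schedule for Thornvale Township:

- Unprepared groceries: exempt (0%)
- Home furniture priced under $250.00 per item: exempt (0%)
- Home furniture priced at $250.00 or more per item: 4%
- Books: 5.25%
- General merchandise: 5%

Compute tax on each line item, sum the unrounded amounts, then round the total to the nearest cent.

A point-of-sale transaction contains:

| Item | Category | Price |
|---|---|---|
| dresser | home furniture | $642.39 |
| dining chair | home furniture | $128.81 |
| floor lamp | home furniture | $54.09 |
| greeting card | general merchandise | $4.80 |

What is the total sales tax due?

Dresser $642.39: home furniture, $250.00 or more → 4% → $25.6956
Dining chair $128.81: home furniture, under $250.00 → 0% → $0.00
Floor lamp $54.09: home furniture, under $250.00 → 0% → $0.00
Greeting card $4.80: general merchandise → 5% → $0.24
Unrounded tax sum = $25.9356 → $25.94

$25.94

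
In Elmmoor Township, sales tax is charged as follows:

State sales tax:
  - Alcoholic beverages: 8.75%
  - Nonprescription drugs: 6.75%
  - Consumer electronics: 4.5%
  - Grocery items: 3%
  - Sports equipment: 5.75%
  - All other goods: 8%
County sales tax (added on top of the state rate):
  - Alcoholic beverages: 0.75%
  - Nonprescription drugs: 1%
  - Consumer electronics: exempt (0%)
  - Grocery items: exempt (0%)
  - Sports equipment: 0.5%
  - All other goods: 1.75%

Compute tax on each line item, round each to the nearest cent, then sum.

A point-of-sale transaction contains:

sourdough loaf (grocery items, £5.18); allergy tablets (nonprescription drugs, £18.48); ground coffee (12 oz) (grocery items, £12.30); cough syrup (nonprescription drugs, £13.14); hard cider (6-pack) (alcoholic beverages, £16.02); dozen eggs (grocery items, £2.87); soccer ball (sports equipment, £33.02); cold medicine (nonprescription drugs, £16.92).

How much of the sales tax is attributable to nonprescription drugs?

Allergy tablets £18.48: nonprescription drugs → 6.75% + 1% county = 7.75% → £1.43
Cough syrup £13.14: nonprescription drugs → 6.75% + 1% county = 7.75% → £1.02
Cold medicine £16.92: nonprescription drugs → 6.75% + 1% county = 7.75% → £1.31
Tax on nonprescription drugs = £1.43 + £1.02 + £1.31 = £3.76

£3.76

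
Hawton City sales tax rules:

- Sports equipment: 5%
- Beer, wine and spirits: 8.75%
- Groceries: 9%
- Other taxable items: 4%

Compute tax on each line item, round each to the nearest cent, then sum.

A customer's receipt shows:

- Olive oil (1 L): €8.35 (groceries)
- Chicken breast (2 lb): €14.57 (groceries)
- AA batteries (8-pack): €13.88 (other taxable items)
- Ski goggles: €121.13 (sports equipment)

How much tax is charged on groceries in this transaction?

€2.06

Olive oil (1 L) €8.35: groceries → 9% → €0.75
Chicken breast (2 lb) €14.57: groceries → 9% → €1.31
Tax on groceries = €0.75 + €1.31 = €2.06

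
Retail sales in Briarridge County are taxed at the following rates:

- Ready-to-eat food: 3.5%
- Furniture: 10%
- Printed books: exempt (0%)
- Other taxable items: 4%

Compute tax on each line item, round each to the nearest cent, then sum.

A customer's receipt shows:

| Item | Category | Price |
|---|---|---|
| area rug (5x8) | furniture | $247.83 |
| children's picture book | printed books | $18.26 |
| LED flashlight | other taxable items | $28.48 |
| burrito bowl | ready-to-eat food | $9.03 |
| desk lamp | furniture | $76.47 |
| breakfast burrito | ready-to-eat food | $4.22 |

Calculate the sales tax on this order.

Area rug (5x8) $247.83: furniture → 10% → $24.78
Children's picture book $18.26: printed books → 0% → $0.00
LED flashlight $28.48: other taxable items → 4% → $1.14
Burrito bowl $9.03: ready-to-eat food → 3.5% → $0.32
Desk lamp $76.47: furniture → 10% → $7.65
Breakfast burrito $4.22: ready-to-eat food → 3.5% → $0.15
Total tax = $24.78 + $1.14 + $0.32 + $7.65 + $0.15 = $34.04

$34.04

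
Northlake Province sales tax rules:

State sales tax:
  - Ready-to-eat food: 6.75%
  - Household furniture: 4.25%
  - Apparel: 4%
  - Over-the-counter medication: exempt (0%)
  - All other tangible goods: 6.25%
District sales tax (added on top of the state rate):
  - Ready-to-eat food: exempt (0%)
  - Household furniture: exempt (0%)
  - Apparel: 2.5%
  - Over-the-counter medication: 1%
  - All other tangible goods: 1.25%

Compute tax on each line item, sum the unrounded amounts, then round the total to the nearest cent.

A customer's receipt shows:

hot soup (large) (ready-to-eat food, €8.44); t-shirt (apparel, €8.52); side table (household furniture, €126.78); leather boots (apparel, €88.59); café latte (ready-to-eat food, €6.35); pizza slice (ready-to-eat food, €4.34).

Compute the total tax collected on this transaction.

€12.99

Hot soup (large) €8.44: ready-to-eat food → 6.75% + 0% district = 6.75% → €0.5697
T-shirt €8.52: apparel → 4% + 2.5% district = 6.5% → €0.5538
Side table €126.78: household furniture → 4.25% + 0% district = 4.25% → €5.38815
Leather boots €88.59: apparel → 4% + 2.5% district = 6.5% → €5.75835
Café latte €6.35: ready-to-eat food → 6.75% + 0% district = 6.75% → €0.428625
Pizza slice €4.34: ready-to-eat food → 6.75% + 0% district = 6.75% → €0.29295
Unrounded tax sum = €12.991575 → €12.99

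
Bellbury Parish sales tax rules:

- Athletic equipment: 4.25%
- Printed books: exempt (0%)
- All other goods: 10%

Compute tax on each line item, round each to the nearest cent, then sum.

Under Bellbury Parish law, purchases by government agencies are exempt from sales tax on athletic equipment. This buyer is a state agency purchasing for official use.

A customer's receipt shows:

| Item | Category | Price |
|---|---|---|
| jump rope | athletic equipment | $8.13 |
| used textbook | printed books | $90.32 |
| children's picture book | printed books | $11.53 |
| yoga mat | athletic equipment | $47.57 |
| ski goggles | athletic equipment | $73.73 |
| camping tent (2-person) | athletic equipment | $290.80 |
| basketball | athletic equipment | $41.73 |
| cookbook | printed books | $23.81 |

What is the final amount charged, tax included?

Jump rope $8.13: athletic equipment, buyer-exempt → 0% → $0.00
Used textbook $90.32: printed books → 0% → $0.00
Children's picture book $11.53: printed books → 0% → $0.00
Yoga mat $47.57: athletic equipment, buyer-exempt → 0% → $0.00
Ski goggles $73.73: athletic equipment, buyer-exempt → 0% → $0.00
Camping tent (2-person) $290.80: athletic equipment, buyer-exempt → 0% → $0.00
Basketball $41.73: athletic equipment, buyer-exempt → 0% → $0.00
Cookbook $23.81: printed books → 0% → $0.00
Subtotal = $587.62; tax = $0.00; total due = $587.62

$587.62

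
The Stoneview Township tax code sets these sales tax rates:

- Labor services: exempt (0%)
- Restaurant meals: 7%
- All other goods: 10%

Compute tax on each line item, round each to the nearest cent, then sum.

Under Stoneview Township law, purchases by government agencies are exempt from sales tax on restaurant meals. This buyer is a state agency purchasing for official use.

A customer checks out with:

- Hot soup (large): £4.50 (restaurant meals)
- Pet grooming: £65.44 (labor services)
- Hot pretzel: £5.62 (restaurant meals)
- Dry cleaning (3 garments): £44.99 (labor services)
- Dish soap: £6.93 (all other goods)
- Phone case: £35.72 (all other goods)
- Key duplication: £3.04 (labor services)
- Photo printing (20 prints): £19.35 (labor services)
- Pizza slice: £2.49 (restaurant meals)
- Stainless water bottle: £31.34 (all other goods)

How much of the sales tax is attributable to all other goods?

Dish soap £6.93: all other goods → 10% → £0.69
Phone case £35.72: all other goods → 10% → £3.57
Stainless water bottle £31.34: all other goods → 10% → £3.13
Tax on all other goods = £0.69 + £3.57 + £3.13 = £7.39

£7.39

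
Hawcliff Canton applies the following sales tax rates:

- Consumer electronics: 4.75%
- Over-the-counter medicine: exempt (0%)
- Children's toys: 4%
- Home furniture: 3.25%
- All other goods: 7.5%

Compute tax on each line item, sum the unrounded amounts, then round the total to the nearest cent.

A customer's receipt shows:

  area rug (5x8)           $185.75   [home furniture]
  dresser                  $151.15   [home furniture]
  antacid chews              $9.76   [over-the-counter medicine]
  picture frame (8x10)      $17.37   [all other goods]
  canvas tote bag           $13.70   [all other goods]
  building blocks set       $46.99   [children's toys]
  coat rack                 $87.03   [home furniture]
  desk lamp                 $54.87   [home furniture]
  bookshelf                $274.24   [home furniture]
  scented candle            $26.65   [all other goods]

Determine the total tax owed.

Area rug (5x8) $185.75: home furniture → 3.25% → $6.036875
Dresser $151.15: home furniture → 3.25% → $4.912375
Antacid chews $9.76: over-the-counter medicine → 0% → $0.00
Picture frame (8x10) $17.37: all other goods → 7.5% → $1.30275
Canvas tote bag $13.70: all other goods → 7.5% → $1.0275
Building blocks set $46.99: children's toys → 4% → $1.8796
Coat rack $87.03: home furniture → 3.25% → $2.828475
Desk lamp $54.87: home furniture → 3.25% → $1.783275
Bookshelf $274.24: home furniture → 3.25% → $8.9128
Scented candle $26.65: all other goods → 7.5% → $1.99875
Unrounded tax sum = $30.6824 → $30.68

$30.68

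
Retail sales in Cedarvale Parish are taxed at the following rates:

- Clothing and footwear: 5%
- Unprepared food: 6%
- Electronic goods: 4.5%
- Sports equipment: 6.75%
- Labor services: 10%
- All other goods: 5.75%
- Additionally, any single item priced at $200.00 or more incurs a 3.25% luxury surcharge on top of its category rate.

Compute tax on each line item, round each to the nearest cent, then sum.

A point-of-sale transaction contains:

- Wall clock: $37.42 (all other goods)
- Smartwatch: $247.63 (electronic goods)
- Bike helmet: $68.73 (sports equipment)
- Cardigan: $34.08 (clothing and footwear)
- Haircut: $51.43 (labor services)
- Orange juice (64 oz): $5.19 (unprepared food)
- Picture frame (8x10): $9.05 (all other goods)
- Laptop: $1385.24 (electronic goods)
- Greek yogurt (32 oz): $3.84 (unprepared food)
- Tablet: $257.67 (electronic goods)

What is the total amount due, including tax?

Wall clock $37.42: all other goods → 5.75% → $2.15
Smartwatch $247.63: electronic goods → 4.5% + 3.25% surcharge = 7.75% → $19.19
Bike helmet $68.73: sports equipment → 6.75% → $4.64
Cardigan $34.08: clothing and footwear → 5% → $1.70
Haircut $51.43: labor services → 10% → $5.14
Orange juice (64 oz) $5.19: unprepared food → 6% → $0.31
Picture frame (8x10) $9.05: all other goods → 5.75% → $0.52
Laptop $1385.24: electronic goods → 4.5% + 3.25% surcharge = 7.75% → $107.36
Greek yogurt (32 oz) $3.84: unprepared food → 6% → $0.23
Tablet $257.67: electronic goods → 4.5% + 3.25% surcharge = 7.75% → $19.97
Subtotal = $2100.28; tax = $161.21; total due = $2261.49

$2261.49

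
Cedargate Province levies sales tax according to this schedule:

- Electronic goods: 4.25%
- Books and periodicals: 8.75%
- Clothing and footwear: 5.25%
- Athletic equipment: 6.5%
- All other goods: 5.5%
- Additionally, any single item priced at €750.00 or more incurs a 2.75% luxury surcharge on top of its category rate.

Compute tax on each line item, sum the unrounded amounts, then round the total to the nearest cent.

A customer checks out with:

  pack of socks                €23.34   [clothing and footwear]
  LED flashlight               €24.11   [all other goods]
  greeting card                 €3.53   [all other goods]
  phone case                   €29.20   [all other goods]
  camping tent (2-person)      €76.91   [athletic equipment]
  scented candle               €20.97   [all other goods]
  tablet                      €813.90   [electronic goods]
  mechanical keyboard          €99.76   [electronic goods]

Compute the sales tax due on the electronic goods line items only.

€61.21

Tablet €813.90: electronic goods → 4.25% + 2.75% surcharge = 7% → €56.973
Mechanical keyboard €99.76: electronic goods → 4.25% → €4.2398
Tax on electronic goods: unrounded sum = €61.2128 → €61.21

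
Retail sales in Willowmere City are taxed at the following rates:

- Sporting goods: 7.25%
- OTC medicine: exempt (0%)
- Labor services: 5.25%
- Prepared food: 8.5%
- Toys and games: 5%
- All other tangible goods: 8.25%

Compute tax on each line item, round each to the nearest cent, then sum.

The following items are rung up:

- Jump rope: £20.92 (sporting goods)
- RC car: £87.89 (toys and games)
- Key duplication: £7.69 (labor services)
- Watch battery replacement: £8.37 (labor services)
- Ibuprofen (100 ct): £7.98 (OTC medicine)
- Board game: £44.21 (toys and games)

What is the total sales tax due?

Jump rope £20.92: sporting goods → 7.25% → £1.52
RC car £87.89: toys and games → 5% → £4.39
Key duplication £7.69: labor services → 5.25% → £0.40
Watch battery replacement £8.37: labor services → 5.25% → £0.44
Ibuprofen (100 ct) £7.98: OTC medicine → 0% → £0.00
Board game £44.21: toys and games → 5% → £2.21
Total tax = £1.52 + £4.39 + £0.40 + £0.44 + £2.21 = £8.96

£8.96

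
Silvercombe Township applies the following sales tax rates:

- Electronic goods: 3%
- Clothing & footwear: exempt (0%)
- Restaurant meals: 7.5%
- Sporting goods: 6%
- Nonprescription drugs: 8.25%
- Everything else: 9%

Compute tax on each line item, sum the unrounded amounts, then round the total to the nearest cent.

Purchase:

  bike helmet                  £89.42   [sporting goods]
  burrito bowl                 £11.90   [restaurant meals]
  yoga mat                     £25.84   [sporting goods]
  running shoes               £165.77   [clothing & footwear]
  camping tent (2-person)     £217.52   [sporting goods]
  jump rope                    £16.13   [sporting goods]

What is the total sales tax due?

£21.83

Bike helmet £89.42: sporting goods → 6% → £5.3652
Burrito bowl £11.90: restaurant meals → 7.5% → £0.8925
Yoga mat £25.84: sporting goods → 6% → £1.5504
Running shoes £165.77: clothing & footwear → 0% → £0.00
Camping tent (2-person) £217.52: sporting goods → 6% → £13.0512
Jump rope £16.13: sporting goods → 6% → £0.9678
Unrounded tax sum = £21.8271 → £21.83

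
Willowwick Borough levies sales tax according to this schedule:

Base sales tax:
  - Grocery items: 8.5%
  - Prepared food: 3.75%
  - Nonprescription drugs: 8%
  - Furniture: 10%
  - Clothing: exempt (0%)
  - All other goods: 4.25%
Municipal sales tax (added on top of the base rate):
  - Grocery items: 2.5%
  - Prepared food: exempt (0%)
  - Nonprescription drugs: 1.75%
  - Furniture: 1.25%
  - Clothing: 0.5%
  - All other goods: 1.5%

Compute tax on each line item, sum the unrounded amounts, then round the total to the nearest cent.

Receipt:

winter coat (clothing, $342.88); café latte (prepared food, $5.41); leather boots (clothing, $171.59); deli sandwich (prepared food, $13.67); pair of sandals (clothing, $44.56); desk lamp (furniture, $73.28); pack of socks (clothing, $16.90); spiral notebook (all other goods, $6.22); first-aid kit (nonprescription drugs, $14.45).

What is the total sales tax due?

$13.61

Winter coat $342.88: clothing → 0% + 0.5% municipal = 0.5% → $1.7144
Café latte $5.41: prepared food → 3.75% + 0% municipal = 3.75% → $0.202875
Leather boots $171.59: clothing → 0% + 0.5% municipal = 0.5% → $0.85795
Deli sandwich $13.67: prepared food → 3.75% + 0% municipal = 3.75% → $0.512625
Pair of sandals $44.56: clothing → 0% + 0.5% municipal = 0.5% → $0.2228
Desk lamp $73.28: furniture → 10% + 1.25% municipal = 11.25% → $8.244
Pack of socks $16.90: clothing → 0% + 0.5% municipal = 0.5% → $0.0845
Spiral notebook $6.22: all other goods → 4.25% + 1.5% municipal = 5.75% → $0.35765
First-aid kit $14.45: nonprescription drugs → 8% + 1.75% municipal = 9.75% → $1.408875
Unrounded tax sum = $13.605675 → $13.61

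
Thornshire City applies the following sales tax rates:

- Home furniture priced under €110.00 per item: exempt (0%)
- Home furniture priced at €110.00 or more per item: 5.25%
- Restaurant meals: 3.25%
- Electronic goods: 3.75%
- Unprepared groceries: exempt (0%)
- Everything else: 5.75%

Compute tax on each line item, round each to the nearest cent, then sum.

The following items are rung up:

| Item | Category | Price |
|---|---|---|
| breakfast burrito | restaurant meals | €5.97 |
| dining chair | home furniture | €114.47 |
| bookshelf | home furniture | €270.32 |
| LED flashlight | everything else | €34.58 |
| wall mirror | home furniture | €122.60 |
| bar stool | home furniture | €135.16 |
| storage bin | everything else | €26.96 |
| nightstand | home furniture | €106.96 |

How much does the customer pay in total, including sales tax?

€854.49

Breakfast burrito €5.97: restaurant meals → 3.25% → €0.19
Dining chair €114.47: home furniture, €110.00 or more → 5.25% → €6.01
Bookshelf €270.32: home furniture, €110.00 or more → 5.25% → €14.19
LED flashlight €34.58: everything else → 5.75% → €1.99
Wall mirror €122.60: home furniture, €110.00 or more → 5.25% → €6.44
Bar stool €135.16: home furniture, €110.00 or more → 5.25% → €7.10
Storage bin €26.96: everything else → 5.75% → €1.55
Nightstand €106.96: home furniture, under €110.00 → 0% → €0.00
Subtotal = €817.02; tax = €37.47; total due = €854.49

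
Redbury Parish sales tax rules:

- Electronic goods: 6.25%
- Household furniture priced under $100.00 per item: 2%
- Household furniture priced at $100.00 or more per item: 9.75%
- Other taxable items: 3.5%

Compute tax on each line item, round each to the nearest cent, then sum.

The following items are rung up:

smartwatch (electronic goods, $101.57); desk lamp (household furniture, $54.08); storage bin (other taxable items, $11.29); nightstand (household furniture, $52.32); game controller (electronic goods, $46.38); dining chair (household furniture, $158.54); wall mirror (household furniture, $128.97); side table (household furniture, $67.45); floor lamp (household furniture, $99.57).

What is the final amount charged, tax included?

Smartwatch $101.57: electronic goods → 6.25% → $6.35
Desk lamp $54.08: household furniture, under $100.00 → 2% → $1.08
Storage bin $11.29: other taxable items → 3.5% → $0.40
Nightstand $52.32: household furniture, under $100.00 → 2% → $1.05
Game controller $46.38: electronic goods → 6.25% → $2.90
Dining chair $158.54: household furniture, $100.00 or more → 9.75% → $15.46
Wall mirror $128.97: household furniture, $100.00 or more → 9.75% → $12.57
Side table $67.45: household furniture, under $100.00 → 2% → $1.35
Floor lamp $99.57: household furniture, under $100.00 → 2% → $1.99
Subtotal = $720.17; tax = $43.15; total due = $763.32

$763.32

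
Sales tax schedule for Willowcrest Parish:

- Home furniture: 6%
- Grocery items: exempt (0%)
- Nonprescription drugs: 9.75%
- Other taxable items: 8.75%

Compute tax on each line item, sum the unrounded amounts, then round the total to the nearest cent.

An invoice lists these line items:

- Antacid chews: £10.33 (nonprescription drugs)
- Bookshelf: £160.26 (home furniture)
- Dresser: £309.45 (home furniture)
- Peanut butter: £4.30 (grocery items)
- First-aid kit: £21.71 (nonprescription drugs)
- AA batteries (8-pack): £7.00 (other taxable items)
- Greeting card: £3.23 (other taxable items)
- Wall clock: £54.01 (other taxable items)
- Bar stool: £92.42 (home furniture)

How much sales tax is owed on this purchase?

£42.47

Antacid chews £10.33: nonprescription drugs → 9.75% → £1.007175
Bookshelf £160.26: home furniture → 6% → £9.6156
Dresser £309.45: home furniture → 6% → £18.567
Peanut butter £4.30: grocery items → 0% → £0.00
First-aid kit £21.71: nonprescription drugs → 9.75% → £2.116725
AA batteries (8-pack) £7.00: other taxable items → 8.75% → £0.6125
Greeting card £3.23: other taxable items → 8.75% → £0.282625
Wall clock £54.01: other taxable items → 8.75% → £4.725875
Bar stool £92.42: home furniture → 6% → £5.5452
Unrounded tax sum = £42.4727 → £42.47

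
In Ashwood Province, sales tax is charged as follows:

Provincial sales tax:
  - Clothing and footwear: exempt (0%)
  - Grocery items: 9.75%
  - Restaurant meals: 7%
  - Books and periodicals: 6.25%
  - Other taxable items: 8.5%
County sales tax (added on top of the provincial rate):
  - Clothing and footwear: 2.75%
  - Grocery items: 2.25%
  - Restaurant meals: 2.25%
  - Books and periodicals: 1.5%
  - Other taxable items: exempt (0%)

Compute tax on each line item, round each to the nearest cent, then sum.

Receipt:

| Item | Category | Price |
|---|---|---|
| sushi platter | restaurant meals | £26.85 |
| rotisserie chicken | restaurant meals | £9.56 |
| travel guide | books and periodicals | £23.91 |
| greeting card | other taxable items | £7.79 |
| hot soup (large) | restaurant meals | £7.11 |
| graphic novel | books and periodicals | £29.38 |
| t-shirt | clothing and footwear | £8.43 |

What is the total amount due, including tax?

£122.07

Sushi platter £26.85: restaurant meals → 7% + 2.25% county = 9.25% → £2.48
Rotisserie chicken £9.56: restaurant meals → 7% + 2.25% county = 9.25% → £0.88
Travel guide £23.91: books and periodicals → 6.25% + 1.5% county = 7.75% → £1.85
Greeting card £7.79: other taxable items → 8.5% + 0% county = 8.5% → £0.66
Hot soup (large) £7.11: restaurant meals → 7% + 2.25% county = 9.25% → £0.66
Graphic novel £29.38: books and periodicals → 6.25% + 1.5% county = 7.75% → £2.28
T-shirt £8.43: clothing and footwear → 0% + 2.75% county = 2.75% → £0.23
Subtotal = £113.03; tax = £9.04; total due = £122.07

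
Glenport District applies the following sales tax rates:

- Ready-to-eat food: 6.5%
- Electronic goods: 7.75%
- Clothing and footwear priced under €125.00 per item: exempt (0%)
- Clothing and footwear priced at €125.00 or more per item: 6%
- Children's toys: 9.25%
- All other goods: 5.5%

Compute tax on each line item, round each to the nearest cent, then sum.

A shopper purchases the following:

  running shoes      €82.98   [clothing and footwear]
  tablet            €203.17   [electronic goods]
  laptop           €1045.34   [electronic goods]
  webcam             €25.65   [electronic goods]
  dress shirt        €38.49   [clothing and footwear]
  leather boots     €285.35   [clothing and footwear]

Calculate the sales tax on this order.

€115.87

Running shoes €82.98: clothing and footwear, under €125.00 → 0% → €0.00
Tablet €203.17: electronic goods → 7.75% → €15.75
Laptop €1045.34: electronic goods → 7.75% → €81.01
Webcam €25.65: electronic goods → 7.75% → €1.99
Dress shirt €38.49: clothing and footwear, under €125.00 → 0% → €0.00
Leather boots €285.35: clothing and footwear, €125.00 or more → 6% → €17.12
Total tax = €15.75 + €81.01 + €1.99 + €17.12 = €115.87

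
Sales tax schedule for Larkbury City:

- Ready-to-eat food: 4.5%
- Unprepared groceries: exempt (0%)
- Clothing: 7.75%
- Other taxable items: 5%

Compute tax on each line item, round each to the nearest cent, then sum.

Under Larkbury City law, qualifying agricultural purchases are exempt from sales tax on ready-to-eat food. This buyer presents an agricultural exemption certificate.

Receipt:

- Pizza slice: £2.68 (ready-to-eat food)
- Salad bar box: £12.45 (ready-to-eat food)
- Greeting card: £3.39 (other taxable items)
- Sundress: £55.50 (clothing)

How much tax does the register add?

Pizza slice £2.68: ready-to-eat food, buyer-exempt → 0% → £0.00
Salad bar box £12.45: ready-to-eat food, buyer-exempt → 0% → £0.00
Greeting card £3.39: other taxable items → 5% → £0.17
Sundress £55.50: clothing → 7.75% → £4.30
Total tax = £0.17 + £4.30 = £4.47

£4.47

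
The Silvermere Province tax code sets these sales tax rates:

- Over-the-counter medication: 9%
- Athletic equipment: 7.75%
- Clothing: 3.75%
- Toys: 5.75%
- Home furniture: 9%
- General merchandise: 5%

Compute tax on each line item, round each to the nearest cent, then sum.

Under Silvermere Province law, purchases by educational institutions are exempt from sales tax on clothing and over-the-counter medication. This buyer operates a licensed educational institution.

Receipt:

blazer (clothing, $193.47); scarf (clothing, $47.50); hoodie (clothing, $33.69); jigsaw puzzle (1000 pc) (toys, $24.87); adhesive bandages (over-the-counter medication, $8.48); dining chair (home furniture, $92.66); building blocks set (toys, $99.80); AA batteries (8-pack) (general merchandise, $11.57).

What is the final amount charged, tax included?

$528.13

Blazer $193.47: clothing, buyer-exempt → 0% → $0.00
Scarf $47.50: clothing, buyer-exempt → 0% → $0.00
Hoodie $33.69: clothing, buyer-exempt → 0% → $0.00
Jigsaw puzzle (1000 pc) $24.87: toys → 5.75% → $1.43
Adhesive bandages $8.48: over-the-counter medication, buyer-exempt → 0% → $0.00
Dining chair $92.66: home furniture → 9% → $8.34
Building blocks set $99.80: toys → 5.75% → $5.74
AA batteries (8-pack) $11.57: general merchandise → 5% → $0.58
Subtotal = $512.04; tax = $16.09; total due = $528.13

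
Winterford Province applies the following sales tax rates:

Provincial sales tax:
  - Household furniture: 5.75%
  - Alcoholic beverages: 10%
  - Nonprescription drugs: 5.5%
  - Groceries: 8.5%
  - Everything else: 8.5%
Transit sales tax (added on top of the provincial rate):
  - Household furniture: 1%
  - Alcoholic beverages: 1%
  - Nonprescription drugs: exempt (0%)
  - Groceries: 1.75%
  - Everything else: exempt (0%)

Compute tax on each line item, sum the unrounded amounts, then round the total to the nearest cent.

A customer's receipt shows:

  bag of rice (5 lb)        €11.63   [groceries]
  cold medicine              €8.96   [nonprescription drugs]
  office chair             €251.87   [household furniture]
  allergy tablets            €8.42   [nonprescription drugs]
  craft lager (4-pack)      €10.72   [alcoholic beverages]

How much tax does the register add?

Bag of rice (5 lb) €11.63: groceries → 8.5% + 1.75% transit = 10.25% → €1.192075
Cold medicine €8.96: nonprescription drugs → 5.5% + 0% transit = 5.5% → €0.4928
Office chair €251.87: household furniture → 5.75% + 1% transit = 6.75% → €17.001225
Allergy tablets €8.42: nonprescription drugs → 5.5% + 0% transit = 5.5% → €0.4631
Craft lager (4-pack) €10.72: alcoholic beverages → 10% + 1% transit = 11% → €1.1792
Unrounded tax sum = €20.3284 → €20.33

€20.33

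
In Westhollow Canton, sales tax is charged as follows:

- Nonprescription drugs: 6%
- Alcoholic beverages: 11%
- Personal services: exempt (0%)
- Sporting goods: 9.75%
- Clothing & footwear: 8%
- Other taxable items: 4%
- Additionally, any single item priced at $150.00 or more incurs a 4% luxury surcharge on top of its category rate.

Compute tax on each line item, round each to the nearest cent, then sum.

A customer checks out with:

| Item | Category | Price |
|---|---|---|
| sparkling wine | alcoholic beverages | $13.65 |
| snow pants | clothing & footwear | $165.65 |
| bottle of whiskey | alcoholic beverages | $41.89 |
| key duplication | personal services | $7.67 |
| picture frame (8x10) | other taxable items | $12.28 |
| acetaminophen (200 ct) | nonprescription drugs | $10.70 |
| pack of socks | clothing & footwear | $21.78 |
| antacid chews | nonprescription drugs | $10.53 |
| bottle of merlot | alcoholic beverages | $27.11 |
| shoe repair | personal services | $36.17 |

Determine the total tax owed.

$32.47

Sparkling wine $13.65: alcoholic beverages → 11% → $1.50
Snow pants $165.65: clothing & footwear → 8% + 4% surcharge = 12% → $19.88
Bottle of whiskey $41.89: alcoholic beverages → 11% → $4.61
Key duplication $7.67: personal services → 0% → $0.00
Picture frame (8x10) $12.28: other taxable items → 4% → $0.49
Acetaminophen (200 ct) $10.70: nonprescription drugs → 6% → $0.64
Pack of socks $21.78: clothing & footwear → 8% → $1.74
Antacid chews $10.53: nonprescription drugs → 6% → $0.63
Bottle of merlot $27.11: alcoholic beverages → 11% → $2.98
Shoe repair $36.17: personal services → 0% → $0.00
Total tax = $1.50 + $19.88 + $4.61 + $0.49 + $0.64 + $1.74 + $0.63 + $2.98 = $32.47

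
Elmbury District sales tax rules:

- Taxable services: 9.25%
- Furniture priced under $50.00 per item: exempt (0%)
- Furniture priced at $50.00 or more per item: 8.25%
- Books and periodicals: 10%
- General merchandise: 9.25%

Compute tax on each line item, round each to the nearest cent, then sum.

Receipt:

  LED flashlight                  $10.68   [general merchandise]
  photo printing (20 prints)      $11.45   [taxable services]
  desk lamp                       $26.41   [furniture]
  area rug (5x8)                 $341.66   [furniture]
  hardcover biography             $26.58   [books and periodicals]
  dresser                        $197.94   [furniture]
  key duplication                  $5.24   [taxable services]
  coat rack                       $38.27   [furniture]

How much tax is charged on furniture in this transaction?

$44.52

Desk lamp $26.41: furniture, under $50.00 → 0% → $0.00
Area rug (5x8) $341.66: furniture, $50.00 or more → 8.25% → $28.19
Dresser $197.94: furniture, $50.00 or more → 8.25% → $16.33
Coat rack $38.27: furniture, under $50.00 → 0% → $0.00
Tax on furniture = $0.00 + $28.19 + $16.33 + $0.00 = $44.52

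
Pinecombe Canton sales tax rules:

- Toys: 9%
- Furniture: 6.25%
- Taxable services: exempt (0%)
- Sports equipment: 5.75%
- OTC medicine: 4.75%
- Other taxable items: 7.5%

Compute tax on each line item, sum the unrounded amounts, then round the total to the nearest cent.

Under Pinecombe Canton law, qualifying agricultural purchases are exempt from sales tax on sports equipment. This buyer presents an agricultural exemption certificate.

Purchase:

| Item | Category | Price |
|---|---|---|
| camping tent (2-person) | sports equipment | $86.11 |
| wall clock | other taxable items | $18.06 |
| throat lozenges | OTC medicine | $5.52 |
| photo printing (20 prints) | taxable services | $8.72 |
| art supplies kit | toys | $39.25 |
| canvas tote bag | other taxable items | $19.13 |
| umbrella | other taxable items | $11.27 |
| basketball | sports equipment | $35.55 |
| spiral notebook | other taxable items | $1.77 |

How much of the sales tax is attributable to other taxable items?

$3.77

Wall clock $18.06: other taxable items → 7.5% → $1.3545
Canvas tote bag $19.13: other taxable items → 7.5% → $1.43475
Umbrella $11.27: other taxable items → 7.5% → $0.84525
Spiral notebook $1.77: other taxable items → 7.5% → $0.13275
Tax on other taxable items: unrounded sum = $3.76725 → $3.77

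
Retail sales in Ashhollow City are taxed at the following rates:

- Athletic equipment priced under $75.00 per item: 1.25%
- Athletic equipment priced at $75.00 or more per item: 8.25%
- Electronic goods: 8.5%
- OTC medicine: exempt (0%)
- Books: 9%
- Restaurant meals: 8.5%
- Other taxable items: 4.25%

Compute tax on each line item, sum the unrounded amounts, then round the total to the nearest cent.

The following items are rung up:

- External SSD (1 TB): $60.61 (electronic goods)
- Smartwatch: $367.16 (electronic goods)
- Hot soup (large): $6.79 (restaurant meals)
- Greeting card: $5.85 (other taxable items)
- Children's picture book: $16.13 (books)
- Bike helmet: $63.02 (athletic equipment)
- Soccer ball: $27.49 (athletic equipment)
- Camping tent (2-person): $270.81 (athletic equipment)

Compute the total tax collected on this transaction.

External SSD (1 TB) $60.61: electronic goods → 8.5% → $5.15185
Smartwatch $367.16: electronic goods → 8.5% → $31.2086
Hot soup (large) $6.79: restaurant meals → 8.5% → $0.57715
Greeting card $5.85: other taxable items → 4.25% → $0.248625
Children's picture book $16.13: books → 9% → $1.4517
Bike helmet $63.02: athletic equipment, under $75.00 → 1.25% → $0.78775
Soccer ball $27.49: athletic equipment, under $75.00 → 1.25% → $0.343625
Camping tent (2-person) $270.81: athletic equipment, $75.00 or more → 8.25% → $22.341825
Unrounded tax sum = $62.111125 → $62.11

$62.11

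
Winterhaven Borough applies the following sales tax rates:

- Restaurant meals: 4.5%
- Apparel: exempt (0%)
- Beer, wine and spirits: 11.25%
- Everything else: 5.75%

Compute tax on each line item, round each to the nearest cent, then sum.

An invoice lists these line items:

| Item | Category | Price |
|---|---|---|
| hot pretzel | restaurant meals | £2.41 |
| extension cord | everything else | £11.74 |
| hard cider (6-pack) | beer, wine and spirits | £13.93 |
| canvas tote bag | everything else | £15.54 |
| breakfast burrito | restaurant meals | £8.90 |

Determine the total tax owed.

Hot pretzel £2.41: restaurant meals → 4.5% → £0.11
Extension cord £11.74: everything else → 5.75% → £0.68
Hard cider (6-pack) £13.93: beer, wine and spirits → 11.25% → £1.57
Canvas tote bag £15.54: everything else → 5.75% → £0.89
Breakfast burrito £8.90: restaurant meals → 4.5% → £0.40
Total tax = £0.11 + £0.68 + £1.57 + £0.89 + £0.40 = £3.65

£3.65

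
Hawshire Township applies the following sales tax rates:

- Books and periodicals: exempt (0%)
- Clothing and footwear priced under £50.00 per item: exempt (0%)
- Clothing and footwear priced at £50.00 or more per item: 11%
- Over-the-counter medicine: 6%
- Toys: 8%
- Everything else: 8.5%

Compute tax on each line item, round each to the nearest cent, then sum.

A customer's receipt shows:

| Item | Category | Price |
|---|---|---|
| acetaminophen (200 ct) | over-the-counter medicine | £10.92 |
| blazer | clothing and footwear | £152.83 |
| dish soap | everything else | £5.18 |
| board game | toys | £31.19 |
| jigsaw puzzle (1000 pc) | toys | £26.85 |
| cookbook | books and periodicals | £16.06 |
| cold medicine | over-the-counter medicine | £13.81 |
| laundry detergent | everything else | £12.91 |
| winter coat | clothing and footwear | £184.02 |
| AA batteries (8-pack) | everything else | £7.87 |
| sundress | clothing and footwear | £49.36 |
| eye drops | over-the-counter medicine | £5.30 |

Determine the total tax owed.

£45.72

Acetaminophen (200 ct) £10.92: over-the-counter medicine → 6% → £0.66
Blazer £152.83: clothing and footwear, £50.00 or more → 11% → £16.81
Dish soap £5.18: everything else → 8.5% → £0.44
Board game £31.19: toys → 8% → £2.50
Jigsaw puzzle (1000 pc) £26.85: toys → 8% → £2.15
Cookbook £16.06: books and periodicals → 0% → £0.00
Cold medicine £13.81: over-the-counter medicine → 6% → £0.83
Laundry detergent £12.91: everything else → 8.5% → £1.10
Winter coat £184.02: clothing and footwear, £50.00 or more → 11% → £20.24
AA batteries (8-pack) £7.87: everything else → 8.5% → £0.67
Sundress £49.36: clothing and footwear, under £50.00 → 0% → £0.00
Eye drops £5.30: over-the-counter medicine → 6% → £0.32
Total tax = £0.66 + £16.81 + £0.44 + £2.50 + £2.15 + £0.83 + £1.10 + £20.24 + £0.67 + £0.32 = £45.72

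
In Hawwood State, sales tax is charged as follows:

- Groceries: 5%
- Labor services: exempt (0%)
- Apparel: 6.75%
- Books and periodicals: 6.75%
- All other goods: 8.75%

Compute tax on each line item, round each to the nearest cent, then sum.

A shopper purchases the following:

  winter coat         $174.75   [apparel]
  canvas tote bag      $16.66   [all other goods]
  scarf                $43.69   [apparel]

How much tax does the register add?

$16.21

Winter coat $174.75: apparel → 6.75% → $11.80
Canvas tote bag $16.66: all other goods → 8.75% → $1.46
Scarf $43.69: apparel → 6.75% → $2.95
Total tax = $11.80 + $1.46 + $2.95 = $16.21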